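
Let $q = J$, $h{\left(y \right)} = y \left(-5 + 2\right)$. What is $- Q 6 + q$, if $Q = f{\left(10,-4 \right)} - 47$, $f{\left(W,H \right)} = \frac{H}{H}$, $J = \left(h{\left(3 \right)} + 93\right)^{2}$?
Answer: $7332$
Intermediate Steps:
$h{\left(y \right)} = - 3 y$ ($h{\left(y \right)} = y \left(-3\right) = - 3 y$)
$J = 7056$ ($J = \left(\left(-3\right) 3 + 93\right)^{2} = \left(-9 + 93\right)^{2} = 84^{2} = 7056$)
$f{\left(W,H \right)} = 1$
$q = 7056$
$Q = -46$ ($Q = 1 - 47 = -46$)
$- Q 6 + q = \left(-1\right) \left(-46\right) 6 + 7056 = 46 \cdot 6 + 7056 = 276 + 7056 = 7332$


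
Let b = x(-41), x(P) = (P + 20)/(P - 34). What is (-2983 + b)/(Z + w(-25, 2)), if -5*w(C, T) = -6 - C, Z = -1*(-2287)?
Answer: -9321/7135 ≈ -1.3064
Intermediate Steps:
x(P) = (20 + P)/(-34 + P)
b = 7/25 (b = (20 - 41)/(-34 - 41) = -21/(-75) = -1/75*(-21) = 7/25 ≈ 0.28000)
Z = 2287
w(C, T) = 6/5 + C/5 (w(C, T) = -(-6 - C)/5 = 6/5 + C/5)
(-2983 + b)/(Z + w(-25, 2)) = (-2983 + 7/25)/(2287 + (6/5 + (⅕)*(-25))) = -74568/(25*(2287 + (6/5 - 5))) = -74568/(25*(2287 - 19/5)) = -74568/(25*11416/5) = -74568/25*5/11416 = -9321/7135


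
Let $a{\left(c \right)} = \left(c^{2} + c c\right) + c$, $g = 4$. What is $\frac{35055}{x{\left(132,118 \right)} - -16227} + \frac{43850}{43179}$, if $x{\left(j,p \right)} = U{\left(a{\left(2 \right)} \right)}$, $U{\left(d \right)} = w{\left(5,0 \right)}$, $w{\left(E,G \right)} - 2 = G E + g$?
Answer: $\frac{741818965}{233641569} \approx 3.175$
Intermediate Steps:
$a{\left(c \right)} = c + 2 c^{2}$ ($a{\left(c \right)} = \left(c^{2} + c^{2}\right) + c = 2 c^{2} + c = c + 2 c^{2}$)
$w{\left(E,G \right)} = 6 + E G$ ($w{\left(E,G \right)} = 2 + \left(G E + 4\right) = 2 + \left(E G + 4\right) = 2 + \left(4 + E G\right) = 6 + E G$)
$U{\left(d \right)} = 6$ ($U{\left(d \right)} = 6 + 5 \cdot 0 = 6 + 0 = 6$)
$x{\left(j,p \right)} = 6$
$\frac{35055}{x{\left(132,118 \right)} - -16227} + \frac{43850}{43179} = \frac{35055}{6 - -16227} + \frac{43850}{43179} = \frac{35055}{6 + 16227} + 43850 \cdot \frac{1}{43179} = \frac{35055}{16233} + \frac{43850}{43179} = 35055 \cdot \frac{1}{16233} + \frac{43850}{43179} = \frac{11685}{5411} + \frac{43850}{43179} = \frac{741818965}{233641569}$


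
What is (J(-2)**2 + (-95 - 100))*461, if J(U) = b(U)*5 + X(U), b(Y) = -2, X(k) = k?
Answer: -23511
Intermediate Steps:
J(U) = -10 + U (J(U) = -2*5 + U = -10 + U)
(J(-2)**2 + (-95 - 100))*461 = ((-10 - 2)**2 + (-95 - 100))*461 = ((-12)**2 - 195)*461 = (144 - 195)*461 = -51*461 = -23511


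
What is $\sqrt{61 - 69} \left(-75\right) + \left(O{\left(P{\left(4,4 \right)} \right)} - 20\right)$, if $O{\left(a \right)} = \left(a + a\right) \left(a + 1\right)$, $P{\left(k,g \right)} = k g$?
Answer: $524 - 150 i \sqrt{2} \approx 524.0 - 212.13 i$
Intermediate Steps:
$P{\left(k,g \right)} = g k$
$O{\left(a \right)} = 2 a \left(1 + a\right)$
$\sqrt{61 - 69} \left(-75\right) + \left(O{\left(P{\left(4,4 \right)} \right)} - 20\right) = \sqrt{61 - 69} \left(-75\right) - \left(20 - 2 \cdot 4 \cdot 4 \left(1 + 4 \cdot 4\right)\right) = \sqrt{-8} \left(-75\right) - \left(20 - 32 \left(1 + 16\right)\right) = 2 i \sqrt{2} \left(-75\right) - \left(20 - 544\right) = - 150 i \sqrt{2} + \left(544 - 20\right) = - 150 i \sqrt{2} + 524 = 524 - 150 i \sqrt{2}$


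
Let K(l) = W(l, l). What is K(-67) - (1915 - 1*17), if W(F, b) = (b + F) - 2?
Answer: -2034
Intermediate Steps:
W(F, b) = -2 + F + b (W(F, b) = (F + b) - 2 = -2 + F + b)
K(l) = -2 + 2*l (K(l) = -2 + l + l = -2 + 2*l)
K(-67) - (1915 - 1*17) = (-2 + 2*(-67)) - (1915 - 1*17) = (-2 - 134) - (1915 - 17) = -136 - 1*1898 = -136 - 1898 = -2034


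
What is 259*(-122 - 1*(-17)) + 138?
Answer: -27057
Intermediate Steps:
259*(-122 - 1*(-17)) + 138 = 259*(-122 + 17) + 138 = 259*(-105) + 138 = -27195 + 138 = -27057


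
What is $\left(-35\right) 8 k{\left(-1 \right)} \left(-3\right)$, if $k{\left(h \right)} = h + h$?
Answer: $-1680$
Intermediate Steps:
$k{\left(h \right)} = 2 h$
$\left(-35\right) 8 k{\left(-1 \right)} \left(-3\right) = \left(-35\right) 8 \cdot 2 \left(-1\right) \left(-3\right) = - 280 \left(\left(-2\right) \left(-3\right)\right) = \left(-280\right) 6 = -1680$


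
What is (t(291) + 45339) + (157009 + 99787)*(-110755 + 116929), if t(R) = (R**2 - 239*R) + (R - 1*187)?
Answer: 1585519079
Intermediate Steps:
t(R) = -187 + R**2 - 238*R (t(R) = (R**2 - 239*R) + (R - 187) = (R**2 - 239*R) + (-187 + R) = -187 + R**2 - 238*R)
(t(291) + 45339) + (157009 + 99787)*(-110755 + 116929) = ((-187 + 291**2 - 238*291) + 45339) + (157009 + 99787)*(-110755 + 116929) = ((-187 + 84681 - 69258) + 45339) + 256796*6174 = (15236 + 45339) + 1585458504 = 60575 + 1585458504 = 1585519079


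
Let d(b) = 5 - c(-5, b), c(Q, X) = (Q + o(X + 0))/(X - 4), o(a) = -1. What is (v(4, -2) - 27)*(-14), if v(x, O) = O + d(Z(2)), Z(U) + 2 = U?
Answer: 357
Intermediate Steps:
Z(U) = -2 + U
c(Q, X) = (-1 + Q)/(-4 + X) (c(Q, X) = (Q - 1)/(X - 4) = (-1 + Q)/(-4 + X))
d(b) = 5 + 6/(-4 + b) (d(b) = 5 - (-1 - 5)/(-4 + b) = 5 - (-6)/(-4 + b) = 5 + 6/(-4 + b))
v(x, O) = 7/2 + O (v(x, O) = O + (-14 + 5*(-2 + 2))/(-4 + (-2 + 2)) = O + (-14 + 5*0)/(-4 + 0) = O + (-14 + 0)/(-4) = O - ¼*(-14) = O + 7/2 = 7/2 + O)
(v(4, -2) - 27)*(-14) = ((7/2 - 2) - 27)*(-14) = (3/2 - 27)*(-14) = -51/2*(-14) = 357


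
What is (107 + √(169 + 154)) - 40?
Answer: 67 + √323 ≈ 84.972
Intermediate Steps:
(107 + √(169 + 154)) - 40 = (107 + √323) - 40 = 67 + √323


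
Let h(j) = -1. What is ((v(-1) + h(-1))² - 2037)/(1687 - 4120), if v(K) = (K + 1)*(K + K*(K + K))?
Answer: 2036/2433 ≈ 0.83683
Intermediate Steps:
v(K) = (1 + K)*(K + 2*K²) (v(K) = (1 + K)*(K + K*(2*K)) = (1 + K)*(K + 2*K²))
((v(-1) + h(-1))² - 2037)/(1687 - 4120) = ((-(1 + 2*(-1)² + 3*(-1)) - 1)² - 2037)/(1687 - 4120) = ((-(1 + 2*1 - 3) - 1)² - 2037)/(-2433) = ((-(1 + 2 - 3) - 1)² - 2037)*(-1/2433) = ((-1*0 - 1)² - 2037)*(-1/2433) = ((0 - 1)² - 2037)*(-1/2433) = ((-1)² - 2037)*(-1/2433) = (1 - 2037)*(-1/2433) = -2036*(-1/2433) = 2036/2433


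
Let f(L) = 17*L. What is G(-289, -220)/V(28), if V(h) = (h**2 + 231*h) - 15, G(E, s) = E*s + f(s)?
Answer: 59840/7237 ≈ 8.2686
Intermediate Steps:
G(E, s) = 17*s + E*s (G(E, s) = E*s + 17*s = 17*s + E*s)
V(h) = -15 + h**2 + 231*h
G(-289, -220)/V(28) = (-220*(17 - 289))/(-15 + 28**2 + 231*28) = (-220*(-272))/(-15 + 784 + 6468) = 59840/7237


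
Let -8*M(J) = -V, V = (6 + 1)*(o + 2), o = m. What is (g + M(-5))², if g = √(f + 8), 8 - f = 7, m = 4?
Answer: 1089/16 ≈ 68.063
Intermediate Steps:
o = 4
V = 42 (V = (6 + 1)*(4 + 2) = 7*6 = 42)
f = 1 (f = 8 - 1*7 = 8 - 7 = 1)
M(J) = 21/4 (M(J) = -(-1)*42/8 = -⅛*(-42) = 21/4)
g = 3 (g = √(1 + 8) = √9 = 3)
(g + M(-5))² = (3 + 21/4)² = (33/4)² = 1089/16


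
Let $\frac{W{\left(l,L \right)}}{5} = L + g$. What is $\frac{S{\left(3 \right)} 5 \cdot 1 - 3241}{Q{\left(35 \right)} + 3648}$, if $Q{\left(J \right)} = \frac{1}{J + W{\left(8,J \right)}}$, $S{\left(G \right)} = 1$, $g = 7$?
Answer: $- \frac{792820}{893761} \approx -0.88706$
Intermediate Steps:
$W{\left(l,L \right)} = 35 + 5 L$ ($W{\left(l,L \right)} = 5 \left(L + 7\right) = 5 \left(7 + L\right) = 35 + 5 L$)
$Q{\left(J \right)} = \frac{1}{35 + 6 J}$ ($Q{\left(J \right)} = \frac{1}{J + \left(35 + 5 J\right)} = \frac{1}{35 + 6 J}$)
$\frac{S{\left(3 \right)} 5 \cdot 1 - 3241}{Q{\left(35 \right)} + 3648} = \frac{1 \cdot 5 \cdot 1 - 3241}{\frac{1}{35 + 6 \cdot 35} + 3648} = \frac{5 \cdot 1 - 3241}{\frac{1}{35 + 210} + 3648} = \frac{5 - 3241}{\frac{1}{245} + 3648} = - \frac{3236}{\frac{1}{245} + 3648} = - \frac{3236}{\frac{893761}{245}} = \left(-3236\right) \frac{245}{893761} = - \frac{792820}{893761}$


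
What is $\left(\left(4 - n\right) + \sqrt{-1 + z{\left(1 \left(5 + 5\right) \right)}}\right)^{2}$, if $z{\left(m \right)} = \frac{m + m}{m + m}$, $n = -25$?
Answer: $841$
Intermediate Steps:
$z{\left(m \right)} = 1$ ($z{\left(m \right)} = \frac{2 m}{2 m} = 2 m \frac{1}{2 m} = 1$)
$\left(\left(4 - n\right) + \sqrt{-1 + z{\left(1 \left(5 + 5\right) \right)}}\right)^{2} = \left(\left(4 - -25\right) + \sqrt{-1 + 1}\right)^{2} = \left(\left(4 + 25\right) + \sqrt{0}\right)^{2} = \left(29 + 0\right)^{2} = 29^{2} = 841$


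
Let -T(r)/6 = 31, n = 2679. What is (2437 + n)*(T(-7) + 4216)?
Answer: 20617480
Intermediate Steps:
T(r) = -186 (T(r) = -6*31 = -186)
(2437 + n)*(T(-7) + 4216) = (2437 + 2679)*(-186 + 4216) = 5116*4030 = 20617480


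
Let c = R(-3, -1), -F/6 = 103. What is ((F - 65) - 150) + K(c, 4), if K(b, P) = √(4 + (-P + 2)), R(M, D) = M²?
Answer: -833 + √2 ≈ -831.59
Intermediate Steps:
F = -618 (F = -6*103 = -618)
c = 9 (c = (-3)² = 9)
K(b, P) = √(6 - P) (K(b, P) = √(4 + (2 - P)) = √(6 - P))
((F - 65) - 150) + K(c, 4) = ((-618 - 65) - 150) + √(6 - 1*4) = (-683 - 150) + √(6 - 4) = -833 + √2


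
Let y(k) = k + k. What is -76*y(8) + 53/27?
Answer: -32779/27 ≈ -1214.0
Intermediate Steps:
y(k) = 2*k
-76*y(8) + 53/27 = -152*8 + 53/27 = -76*16 + 53*(1/27) = -1216 + 53/27 = -32779/27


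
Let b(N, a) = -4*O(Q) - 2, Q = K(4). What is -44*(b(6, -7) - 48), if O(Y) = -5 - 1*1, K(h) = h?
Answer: 1144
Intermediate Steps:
Q = 4
O(Y) = -6 (O(Y) = -5 - 1 = -6)
b(N, a) = 22 (b(N, a) = -4*(-6) - 2 = 24 - 2 = 22)
-44*(b(6, -7) - 48) = -44*(22 - 48) = -44*(-26) = 1144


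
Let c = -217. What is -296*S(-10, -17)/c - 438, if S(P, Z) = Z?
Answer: -100078/217 ≈ -461.19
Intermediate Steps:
-296*S(-10, -17)/c - 438 = -(-5032)/(-217) - 438 = -(-5032)*(-1)/217 - 438 = -296*17/217 - 438 = -5032/217 - 438 = -100078/217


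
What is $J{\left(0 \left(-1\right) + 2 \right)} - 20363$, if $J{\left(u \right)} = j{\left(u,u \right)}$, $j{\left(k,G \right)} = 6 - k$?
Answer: $-20359$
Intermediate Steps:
$J{\left(u \right)} = 6 - u$
$J{\left(0 \left(-1\right) + 2 \right)} - 20363 = \left(6 - \left(0 \left(-1\right) + 2\right)\right) - 20363 = \left(6 - \left(0 + 2\right)\right) - 20363 = \left(6 - 2\right) - 20363 = 4 - 20363 = -20359$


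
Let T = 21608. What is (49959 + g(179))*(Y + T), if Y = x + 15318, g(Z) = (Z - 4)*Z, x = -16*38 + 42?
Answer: 2955486240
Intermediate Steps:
x = -566 (x = -608 + 42 = -566)
g(Z) = Z*(-4 + Z) (g(Z) = (-4 + Z)*Z = Z*(-4 + Z))
Y = 14752 (Y = -566 + 15318 = 14752)
(49959 + g(179))*(Y + T) = (49959 + 179*(-4 + 179))*(14752 + 21608) = (49959 + 179*175)*36360 = (49959 + 31325)*36360 = 81284*36360 = 2955486240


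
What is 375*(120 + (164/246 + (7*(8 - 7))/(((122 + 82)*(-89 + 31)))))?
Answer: 178465125/3944 ≈ 45250.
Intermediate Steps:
375*(120 + (164/246 + (7*(8 - 7))/(((122 + 82)*(-89 + 31))))) = 375*(120 + (164*(1/246) + (7*1)/((204*(-58))))) = 375*(120 + (⅔ + 7/(-11832))) = 375*(120 + (⅔ + 7*(-1/11832))) = 375*(120 + (⅔ - 7/11832)) = 375*(120 + 2627/3944) = 375*(475907/3944) = 178465125/3944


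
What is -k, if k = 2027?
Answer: -2027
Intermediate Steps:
-k = -1*2027 = -2027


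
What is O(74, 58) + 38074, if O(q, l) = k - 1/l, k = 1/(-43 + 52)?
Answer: 19874677/522 ≈ 38074.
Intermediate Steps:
k = ⅑ (k = 1/9 = ⅑ ≈ 0.11111)
O(q, l) = ⅑ - 1/l
O(74, 58) + 38074 = (⅑)*(-9 + 58)/58 + 38074 = (⅑)*(1/58)*49 + 38074 = 49/522 + 38074 = 19874677/522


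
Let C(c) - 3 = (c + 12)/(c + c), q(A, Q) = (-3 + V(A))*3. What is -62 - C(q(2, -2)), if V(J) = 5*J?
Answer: -921/14 ≈ -65.786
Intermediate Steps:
q(A, Q) = -9 + 15*A (q(A, Q) = (-3 + 5*A)*3 = -9 + 15*A)
C(c) = 3 + (12 + c)/(2*c) (C(c) = 3 + (c + 12)/(c + c) = 3 + (12 + c)/((2*c)) = 3 + (12 + c)*(1/(2*c)) = 3 + (12 + c)/(2*c))
-62 - C(q(2, -2)) = -62 - (7/2 + 6/(-9 + 15*2)) = -62 - (7/2 + 6/(-9 + 30)) = -62 - (7/2 + 6/21) = -62 - (7/2 + 6*(1/21)) = -62 - (7/2 + 2/7) = -62 - 1*53/14 = -62 - 53/14 = -921/14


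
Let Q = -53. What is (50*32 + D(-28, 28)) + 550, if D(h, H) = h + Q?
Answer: 2069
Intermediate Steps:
D(h, H) = -53 + h (D(h, H) = h - 53 = -53 + h)
(50*32 + D(-28, 28)) + 550 = (50*32 + (-53 - 28)) + 550 = (1600 - 81) + 550 = 1519 + 550 = 2069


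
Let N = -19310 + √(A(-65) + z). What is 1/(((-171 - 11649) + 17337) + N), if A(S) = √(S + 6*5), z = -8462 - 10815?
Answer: -1/(13793 - √(-19277 + I*√35)) ≈ -7.2493e-5 - 7.2973e-7*I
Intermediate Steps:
z = -19277
A(S) = √(30 + S) (A(S) = √(S + 30) = √(30 + S))
N = -19310 + √(-19277 + I*√35) (N = -19310 + √(√(30 - 65) - 19277) = -19310 + √(√(-35) - 19277) = -19310 + √(I*√35 - 19277) = -19310 + √(-19277 + I*√35) ≈ -19310.0 + 138.84*I)
1/(((-171 - 11649) + 17337) + N) = 1/(((-171 - 11649) + 17337) + (-19310 + √(-19277 + I*√35))) = 1/((-11820 + 17337) + (-19310 + √(-19277 + I*√35))) = 1/(5517 + (-19310 + √(-19277 + I*√35))) = 1/(-13793 + √(-19277 + I*√35))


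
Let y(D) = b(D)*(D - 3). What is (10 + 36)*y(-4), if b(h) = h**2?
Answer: -5152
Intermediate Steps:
y(D) = D**2*(-3 + D) (y(D) = D**2*(D - 3) = D**2*(-3 + D))
(10 + 36)*y(-4) = (10 + 36)*((-4)**2*(-3 - 4)) = 46*(16*(-7)) = 46*(-112) = -5152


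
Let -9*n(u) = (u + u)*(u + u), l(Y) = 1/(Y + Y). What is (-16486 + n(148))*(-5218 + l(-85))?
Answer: 6977917513/51 ≈ 1.3682e+8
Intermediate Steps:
l(Y) = 1/(2*Y)
n(u) = -4*u²/9 (n(u) = -(u + u)*(u + u)/9 = -2*u*2*u/9 = -4*u²/9)
(-16486 + n(148))*(-5218 + l(-85)) = (-16486 - 4/9*148²)*(-5218 + (½)/(-85)) = (-16486 - 4/9*21904)*(-5218 + (½)*(-1/85)) = (-16486 - 87616/9)*(-5218 - 1/170) = -235990/9*(-887061/170) = 6977917513/51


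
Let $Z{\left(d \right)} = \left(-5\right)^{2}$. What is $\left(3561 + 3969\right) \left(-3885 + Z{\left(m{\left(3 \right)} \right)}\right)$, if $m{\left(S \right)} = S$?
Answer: $-29065800$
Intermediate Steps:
$Z{\left(d \right)} = 25$
$\left(3561 + 3969\right) \left(-3885 + Z{\left(m{\left(3 \right)} \right)}\right) = \left(3561 + 3969\right) \left(-3885 + 25\right) = 7530 \left(-3860\right) = -29065800$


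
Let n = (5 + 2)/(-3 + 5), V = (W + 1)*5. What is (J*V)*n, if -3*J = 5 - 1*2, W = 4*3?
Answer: -455/2 ≈ -227.50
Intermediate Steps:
W = 12
J = -1 (J = -(5 - 1*2)/3 = -(5 - 2)/3 = -1/3*3 = -1)
V = 65 (V = (12 + 1)*5 = 13*5 = 65)
n = 7/2 ≈ 3.5000
(J*V)*n = -1*65*(7/2) = -65*7/2 = -455/2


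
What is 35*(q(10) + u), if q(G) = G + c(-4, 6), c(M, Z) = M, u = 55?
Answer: 2135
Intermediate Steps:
q(G) = -4 + G (q(G) = G - 4 = -4 + G)
35*(q(10) + u) = 35*((-4 + 10) + 55) = 35*(6 + 55) = 35*61 = 2135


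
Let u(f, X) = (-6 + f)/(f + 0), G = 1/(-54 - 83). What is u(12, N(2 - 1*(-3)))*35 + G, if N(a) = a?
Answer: 4793/274 ≈ 17.493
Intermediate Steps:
G = -1/137 (G = 1/(-137) = -1/137 ≈ -0.0072993)
u(f, X) = (-6 + f)/f
u(12, N(2 - 1*(-3)))*35 + G = ((-6 + 12)/12)*35 - 1/137 = ((1/12)*6)*35 - 1/137 = (½)*35 - 1/137 = 35/2 - 1/137 = 4793/274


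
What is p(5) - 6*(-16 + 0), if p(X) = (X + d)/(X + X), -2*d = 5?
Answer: 385/4 ≈ 96.250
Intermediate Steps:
d = -5/2 (d = -1/2*5 = -5/2 ≈ -2.5000)
p(X) = (-5/2 + X)/(2*X) (p(X) = (X - 5/2)/(X + X) = (-5/2 + X)/((2*X)) = (-5/2 + X)*(1/(2*X)) = (-5/2 + X)/(2*X))
p(5) - 6*(-16 + 0) = (1/4)*(-5 + 2*5)/5 - 6*(-16 + 0) = (1/4)*(1/5)*(-5 + 10) - 6*(-16) = (1/4)*(1/5)*5 + 96 = 1/4 + 96 = 385/4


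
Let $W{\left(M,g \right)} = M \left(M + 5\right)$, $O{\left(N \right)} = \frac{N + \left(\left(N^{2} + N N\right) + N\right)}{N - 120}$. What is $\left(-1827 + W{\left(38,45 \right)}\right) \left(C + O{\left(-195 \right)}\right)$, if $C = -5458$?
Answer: $\frac{23094766}{21} \approx 1.0998 \cdot 10^{6}$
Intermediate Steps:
$O{\left(N \right)} = \frac{2 N + 2 N^{2}}{-120 + N}$ ($O{\left(N \right)} = \frac{N + \left(\left(N^{2} + N^{2}\right) + N\right)}{-120 + N} = \frac{N + \left(2 N^{2} + N\right)}{-120 + N} = \frac{N + \left(N + 2 N^{2}\right)}{-120 + N} = \frac{2 N + 2 N^{2}}{-120 + N}$)
$W{\left(M,g \right)} = M \left(5 + M\right)$
$\left(-1827 + W{\left(38,45 \right)}\right) \left(C + O{\left(-195 \right)}\right) = \left(-1827 + 38 \left(5 + 38\right)\right) \left(-5458 + 2 \left(-195\right) \frac{1}{-120 - 195} \left(1 - 195\right)\right) = \left(-1827 + 38 \cdot 43\right) \left(-5458 + 2 \left(-195\right) \frac{1}{-315} \left(-194\right)\right) = \left(-1827 + 1634\right) \left(-5458 + 2 \left(-195\right) \left(- \frac{1}{315}\right) \left(-194\right)\right) = - 193 \left(-5458 - \frac{5044}{21}\right) = \left(-193\right) \left(- \frac{119662}{21}\right) = \frac{23094766}{21}$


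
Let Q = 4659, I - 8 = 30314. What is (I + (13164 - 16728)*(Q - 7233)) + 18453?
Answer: 9222511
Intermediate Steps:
I = 30322 (I = 8 + 30314 = 30322)
(I + (13164 - 16728)*(Q - 7233)) + 18453 = (30322 + (13164 - 16728)*(4659 - 7233)) + 18453 = (30322 - 3564*(-2574)) + 18453 = (30322 + 9173736) + 18453 = 9204058 + 18453 = 9222511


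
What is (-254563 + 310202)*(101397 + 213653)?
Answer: 17529066950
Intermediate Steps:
(-254563 + 310202)*(101397 + 213653) = 55639*315050 = 17529066950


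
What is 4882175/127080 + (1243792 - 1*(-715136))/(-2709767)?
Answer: 2596123226597/68871438072 ≈ 37.695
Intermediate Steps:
4882175/127080 + (1243792 - 1*(-715136))/(-2709767) = 4882175*(1/127080) + (1243792 + 715136)*(-1/2709767) = 976435/25416 + 1958928*(-1/2709767) = 976435/25416 - 1958928/2709767 = 2596123226597/68871438072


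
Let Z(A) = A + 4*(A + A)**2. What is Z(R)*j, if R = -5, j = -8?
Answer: -3160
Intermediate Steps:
Z(A) = A + 16*A**2 (Z(A) = A + 4*(2*A)**2 = A + 4*(4*A**2) = A + 16*A**2)
Z(R)*j = -5*(1 + 16*(-5))*(-8) = -5*(1 - 80)*(-8) = -5*(-79)*(-8) = 395*(-8) = -3160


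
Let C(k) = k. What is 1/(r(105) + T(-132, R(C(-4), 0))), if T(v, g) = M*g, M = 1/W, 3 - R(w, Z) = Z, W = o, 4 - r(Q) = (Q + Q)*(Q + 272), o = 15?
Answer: -5/395829 ≈ -1.2632e-5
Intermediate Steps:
r(Q) = 4 - 2*Q*(272 + Q) (r(Q) = 4 - (Q + Q)*(Q + 272) = 4 - 2*Q*(272 + Q))
W = 15
R(w, Z) = 3 - Z
M = 1/15 ≈ 0.066667
T(v, g) = g/15
1/(r(105) + T(-132, R(C(-4), 0))) = 1/((4 - 544*105 - 2*105**2) + (3 - 1*0)/15) = 1/((4 - 57120 - 2*11025) + (3 + 0)/15) = 1/((4 - 57120 - 22050) + (1/15)*3) = 1/(-79166 + 1/5) = 1/(-395829/5) = -5/395829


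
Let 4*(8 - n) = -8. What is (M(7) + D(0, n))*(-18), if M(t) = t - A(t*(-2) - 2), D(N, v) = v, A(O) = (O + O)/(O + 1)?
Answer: -1338/5 ≈ -267.60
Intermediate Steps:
n = 10 (n = 8 - ¼*(-8) = 8 + 2 = 10)
A(O) = 2*O/(1 + O) (A(O) = (2*O)/(1 + O) = 2*O/(1 + O))
M(t) = t - 2*(-2 - 2*t)/(-1 - 2*t) (M(t) = t - 2*(t*(-2) - 2)/(1 + (t*(-2) - 2)) = t - 2*(-2*t - 2)/(1 + (-2*t - 2)) = t - 2*(-2 - 2*t)/(1 + (-2 - 2*t)) = t - 2*(-2 - 2*t)/(-1 - 2*t))
(M(7) + D(0, n))*(-18) = ((-4 - 3*7 + 2*7²)/(1 + 2*7) + 10)*(-18) = ((-4 - 21 + 2*49)/(1 + 14) + 10)*(-18) = ((-4 - 21 + 98)/15 + 10)*(-18) = ((1/15)*73 + 10)*(-18) = (73/15 + 10)*(-18) = (223/15)*(-18) = -1338/5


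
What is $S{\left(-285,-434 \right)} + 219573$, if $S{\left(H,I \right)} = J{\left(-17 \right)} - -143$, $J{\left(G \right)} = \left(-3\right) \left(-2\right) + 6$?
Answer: $219728$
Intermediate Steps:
$J{\left(G \right)} = 12$ ($J{\left(G \right)} = 6 + 6 = 12$)
$S{\left(H,I \right)} = 155$ ($S{\left(H,I \right)} = 12 - -143 = 12 + 143 = 155$)
$S{\left(-285,-434 \right)} + 219573 = 155 + 219573 = 219728$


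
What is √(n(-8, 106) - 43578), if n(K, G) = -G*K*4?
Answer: I*√40186 ≈ 200.46*I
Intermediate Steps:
n(K, G) = -4*G*K
√(n(-8, 106) - 43578) = √(-4*106*(-8) - 43578) = √(3392 - 43578) = √(-40186) = I*√40186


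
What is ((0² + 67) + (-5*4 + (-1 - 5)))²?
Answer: 1681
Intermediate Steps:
((0² + 67) + (-5*4 + (-1 - 5)))² = ((0 + 67) + (-5*4 - 6))² = (67 + (-20 - 6))² = (67 - 26)² = 41² = 1681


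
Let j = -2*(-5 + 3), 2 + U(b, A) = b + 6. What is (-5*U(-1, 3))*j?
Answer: -60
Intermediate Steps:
U(b, A) = 4 + b (U(b, A) = -2 + (b + 6) = -2 + (6 + b) = 4 + b)
j = 4 (j = -2*(-2) = 4)
(-5*U(-1, 3))*j = -5*(4 - 1)*4 = -5*3*4 = -15*4 = -60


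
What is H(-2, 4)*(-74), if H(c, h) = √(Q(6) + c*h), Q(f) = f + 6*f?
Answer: -74*√34 ≈ -431.49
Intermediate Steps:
Q(f) = 7*f
H(c, h) = √(42 + c*h) (H(c, h) = √(7*6 + c*h) = √(42 + c*h))
H(-2, 4)*(-74) = √(42 - 2*4)*(-74) = √(42 - 8)*(-74) = √34*(-74) = -74*√34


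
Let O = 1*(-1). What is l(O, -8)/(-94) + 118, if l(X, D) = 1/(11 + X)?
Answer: 110919/940 ≈ 118.00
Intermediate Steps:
O = -1
l(O, -8)/(-94) + 118 = 1/((11 - 1)*(-94)) + 118 = -1/94/10 + 118 = (1/10)*(-1/94) + 118 = -1/940 + 118 = 110919/940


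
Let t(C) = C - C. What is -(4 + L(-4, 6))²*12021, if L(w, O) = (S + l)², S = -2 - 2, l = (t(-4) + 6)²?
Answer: -12703600464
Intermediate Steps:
t(C) = 0
l = 36 (l = (0 + 6)² = 6² = 36)
S = -4
L(w, O) = 1024 (L(w, O) = (-4 + 36)² = 32² = 1024)
-(4 + L(-4, 6))²*12021 = -(4 + 1024)²*12021 = -1028²*12021 = -1056784*12021 = -1*12703600464 = -12703600464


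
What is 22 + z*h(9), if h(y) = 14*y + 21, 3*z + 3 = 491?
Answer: 23934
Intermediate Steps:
z = 488/3 (z = -1 + (⅓)*491 = -1 + 491/3 = 488/3 ≈ 162.67)
h(y) = 21 + 14*y
22 + z*h(9) = 22 + 488*(21 + 14*9)/3 = 22 + 488*(21 + 126)/3 = 22 + (488/3)*147 = 22 + 23912 = 23934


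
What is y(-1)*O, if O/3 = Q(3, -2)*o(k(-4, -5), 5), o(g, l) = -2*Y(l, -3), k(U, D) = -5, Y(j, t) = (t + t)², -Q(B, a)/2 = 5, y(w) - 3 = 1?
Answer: 8640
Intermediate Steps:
y(w) = 4 (y(w) = 3 + 1 = 4)
Q(B, a) = -10 (Q(B, a) = -2*5 = -10)
Y(j, t) = 4*t² (Y(j, t) = (2*t)² = 4*t²)
o(g, l) = -72 (o(g, l) = -8*(-3)² = -8*9 = -2*36 = -72)
O = 2160 (O = 3*(-10*(-72)) = 3*720 = 2160)
y(-1)*O = 4*2160 = 8640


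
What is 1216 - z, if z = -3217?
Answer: 4433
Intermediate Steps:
1216 - z = 1216 - 1*(-3217) = 1216 + 3217 = 4433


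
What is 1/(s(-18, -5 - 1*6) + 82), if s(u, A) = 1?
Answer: 1/83 ≈ 0.012048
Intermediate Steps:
1/(s(-18, -5 - 1*6) + 82) = 1/(1 + 82) = 1/83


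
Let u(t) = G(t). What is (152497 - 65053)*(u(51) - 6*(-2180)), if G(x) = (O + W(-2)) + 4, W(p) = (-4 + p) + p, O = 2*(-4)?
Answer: 1142718192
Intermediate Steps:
O = -8
W(p) = -4 + 2*p
G(x) = -12 (G(x) = (-8 + (-4 + 2*(-2))) + 4 = (-8 + (-4 - 4)) + 4 = (-8 - 8) + 4 = -16 + 4 = -12)
u(t) = -12
(152497 - 65053)*(u(51) - 6*(-2180)) = (152497 - 65053)*(-12 - 6*(-2180)) = 87444*(-12 + 13080) = 87444*13068 = 1142718192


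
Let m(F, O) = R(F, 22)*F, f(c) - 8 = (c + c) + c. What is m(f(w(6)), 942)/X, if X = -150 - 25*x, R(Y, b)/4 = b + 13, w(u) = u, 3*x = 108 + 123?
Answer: -728/415 ≈ -1.7542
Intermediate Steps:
x = 77 (x = (108 + 123)/3 = (⅓)*231 = 77)
R(Y, b) = 52 + 4*b (R(Y, b) = 4*(b + 13) = 4*(13 + b) = 52 + 4*b)
f(c) = 8 + 3*c (f(c) = 8 + ((c + c) + c) = 8 + (2*c + c) = 8 + 3*c)
X = -2075 (X = -150 - 25*77 = -150 - 1925 = -2075)
m(F, O) = 140*F (m(F, O) = (52 + 4*22)*F = (52 + 88)*F = 140*F)
m(f(w(6)), 942)/X = (140*(8 + 3*6))/(-2075) = (140*(8 + 18))*(-1/2075) = (140*26)*(-1/2075) = 3640*(-1/2075) = -728/415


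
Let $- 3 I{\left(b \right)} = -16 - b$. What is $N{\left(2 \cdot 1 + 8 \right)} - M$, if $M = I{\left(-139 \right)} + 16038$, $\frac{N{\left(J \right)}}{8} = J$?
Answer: $-15917$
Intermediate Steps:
$N{\left(J \right)} = 8 J$
$I{\left(b \right)} = \frac{16}{3} + \frac{b}{3}$ ($I{\left(b \right)} = - \frac{-16 - b}{3} = \frac{16}{3} + \frac{b}{3}$)
$M = 15997$ ($M = \left(\frac{16}{3} + \frac{1}{3} \left(-139\right)\right) + 16038 = \left(\frac{16}{3} - \frac{139}{3}\right) + 16038 = -41 + 16038 = 15997$)
$N{\left(2 \cdot 1 + 8 \right)} - M = 8 \left(2 \cdot 1 + 8\right) - 15997 = 8 \left(2 + 8\right) - 15997 = 8 \cdot 10 - 15997 = 80 - 15997 = -15917$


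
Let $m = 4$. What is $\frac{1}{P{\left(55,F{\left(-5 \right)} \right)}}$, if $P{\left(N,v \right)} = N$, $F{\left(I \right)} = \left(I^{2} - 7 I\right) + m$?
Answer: $\frac{1}{55} \approx 0.018182$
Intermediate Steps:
$F{\left(I \right)} = 4 + I^{2} - 7 I$ ($F{\left(I \right)} = \left(I^{2} - 7 I\right) + 4 = 4 + I^{2} - 7 I$)
$\frac{1}{P{\left(55,F{\left(-5 \right)} \right)}} = \frac{1}{55}$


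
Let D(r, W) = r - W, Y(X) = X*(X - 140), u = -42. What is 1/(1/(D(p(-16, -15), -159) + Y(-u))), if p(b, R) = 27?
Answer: -3930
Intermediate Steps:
Y(X) = X*(-140 + X)
1/(1/(D(p(-16, -15), -159) + Y(-u))) = 1/(1/((27 - 1*(-159)) + (-1*(-42))*(-140 - 1*(-42)))) = 1/(1/((27 + 159) + 42*(-140 + 42))) = 1/(1/(186 + 42*(-98))) = 1/(1/(186 - 4116)) = 1/(1/(-3930)) = 1/(-1/3930) = -3930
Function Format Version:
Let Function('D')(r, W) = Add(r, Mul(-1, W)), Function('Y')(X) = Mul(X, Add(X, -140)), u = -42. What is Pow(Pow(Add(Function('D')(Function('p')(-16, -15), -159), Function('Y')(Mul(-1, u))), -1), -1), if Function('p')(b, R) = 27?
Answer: -3930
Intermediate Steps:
Function('Y')(X) = Mul(X, Add(-140, X))
Pow(Pow(Add(Function('D')(Function('p')(-16, -15), -159), Function('Y')(Mul(-1, u))), -1), -1) = Pow(Pow(Add(Add(27, Mul(-1, -159)), Mul(Mul(-1, -42), Add(-140, Mul(-1, -42)))), -1), -1) = Pow(Pow(Add(Add(27, 159), Mul(42, Add(-140, 42))), -1), -1) = Pow(Pow(Add(186, Mul(42, -98)), -1), -1) = Pow(Pow(Add(186, -4116), -1), -1) = Pow(Pow(-3930, -1), -1) = Pow(Rational(-1, 3930), -1) = -3930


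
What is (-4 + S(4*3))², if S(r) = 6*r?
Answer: 4624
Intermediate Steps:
(-4 + S(4*3))² = (-4 + 6*(4*3))² = (-4 + 6*12)² = (-4 + 72)² = 68² = 4624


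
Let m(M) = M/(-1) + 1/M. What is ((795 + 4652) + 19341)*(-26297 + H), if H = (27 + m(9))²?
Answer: -52141260544/81 ≈ -6.4372e+8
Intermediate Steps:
m(M) = 1/M - M (m(M) = M*(-1) + 1/M = -M + 1/M = 1/M - M)
H = 26569/81 (H = (27 + (1/9 - 1*9))² = (27 + (⅑ - 9))² = (27 - 80/9)² = (163/9)² = 26569/81 ≈ 328.01)
((795 + 4652) + 19341)*(-26297 + H) = ((795 + 4652) + 19341)*(-26297 + 26569/81) = (5447 + 19341)*(-2103488/81) = 24788*(-2103488/81) = -52141260544/81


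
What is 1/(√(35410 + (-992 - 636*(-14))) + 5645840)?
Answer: 2822920/15937754631139 - √43322/31875509262278 ≈ 1.7711e-7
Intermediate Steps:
1/(√(35410 + (-992 - 636*(-14))) + 5645840) = 1/(√(35410 + (-992 + 8904)) + 5645840) = 1/(√(35410 + 7912) + 5645840) = 1/(√43322 + 5645840) = 1/(5645840 + √43322)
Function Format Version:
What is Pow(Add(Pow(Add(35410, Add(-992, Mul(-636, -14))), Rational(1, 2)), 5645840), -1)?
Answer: Add(Rational(2822920, 15937754631139), Mul(Rational(-1, 31875509262278), Pow(43322, Rational(1, 2)))) ≈ 1.7711e-7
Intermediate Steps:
Pow(Add(Pow(Add(35410, Add(-992, Mul(-636, -14))), Rational(1, 2)), 5645840), -1) = Pow(Add(Pow(Add(35410, Add(-992, 8904)), Rational(1, 2)), 5645840), -1) = Pow(Add(Pow(Add(35410, 7912), Rational(1, 2)), 5645840), -1) = Pow(Add(Pow(43322, Rational(1, 2)), 5645840), -1) = Pow(Add(5645840, Pow(43322, Rational(1, 2))), -1)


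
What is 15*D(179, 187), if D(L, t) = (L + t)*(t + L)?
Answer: 2009340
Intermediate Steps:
D(L, t) = (L + t)² (D(L, t) = (L + t)*(L + t) = (L + t)²)
15*D(179, 187) = 15*(179 + 187)² = 15*366² = 15*133956 = 2009340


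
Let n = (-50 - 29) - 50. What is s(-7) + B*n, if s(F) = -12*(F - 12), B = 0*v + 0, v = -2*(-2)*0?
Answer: 228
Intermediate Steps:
v = 0 (v = 4*0 = 0)
B = 0 (B = 0*0 + 0 = 0 + 0 = 0)
n = -129 (n = -79 - 50 = -129)
s(F) = 144 - 12*F (s(F) = -12*(-12 + F) = 144 - 12*F)
s(-7) + B*n = (144 - 12*(-7)) + 0*(-129) = (144 + 84) + 0 = 228 + 0 = 228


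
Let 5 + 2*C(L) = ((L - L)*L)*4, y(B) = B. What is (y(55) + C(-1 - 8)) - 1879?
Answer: -3653/2 ≈ -1826.5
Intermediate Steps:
C(L) = -5/2 (C(L) = -5/2 + (((L - L)*L)*4)/2 = -5/2 + ((0*L)*4)/2 = -5/2 + (0*4)/2 = -5/2 + (1/2)*0 = -5/2 + 0 = -5/2)
(y(55) + C(-1 - 8)) - 1879 = (55 - 5/2) - 1879 = 105/2 - 1879 = -3653/2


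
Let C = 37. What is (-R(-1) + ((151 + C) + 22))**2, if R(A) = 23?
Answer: 34969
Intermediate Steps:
(-R(-1) + ((151 + C) + 22))**2 = (-1*23 + ((151 + 37) + 22))**2 = (-23 + (188 + 22))**2 = (-23 + 210)**2 = 187**2 = 34969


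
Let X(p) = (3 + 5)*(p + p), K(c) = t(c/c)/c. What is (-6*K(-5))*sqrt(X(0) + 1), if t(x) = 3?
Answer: 18/5 ≈ 3.6000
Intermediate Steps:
K(c) = 3/c
X(p) = 16*p (X(p) = 8*(2*p) = 16*p)
(-6*K(-5))*sqrt(X(0) + 1) = (-18/(-5))*sqrt(16*0 + 1) = (-18*(-1)/5)*sqrt(0 + 1) = (-6*(-3/5))*sqrt(1) = (18/5)*1 = 18/5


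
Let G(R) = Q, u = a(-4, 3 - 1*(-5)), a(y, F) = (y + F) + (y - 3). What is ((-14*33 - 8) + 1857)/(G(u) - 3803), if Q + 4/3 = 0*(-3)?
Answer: -4161/11413 ≈ -0.36458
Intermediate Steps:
a(y, F) = -3 + F + 2*y (a(y, F) = (F + y) + (-3 + y) = -3 + F + 2*y)
u = -3 (u = -3 + (3 - 1*(-5)) + 2*(-4) = -3 + (3 + 5) - 8 = -3 + 8 - 8 = -3)
Q = -4/3 (Q = -4/3 + 0*(-3) = -4/3 + 0 = -4/3 ≈ -1.3333)
G(R) = -4/3
((-14*33 - 8) + 1857)/(G(u) - 3803) = ((-14*33 - 8) + 1857)/(-4/3 - 3803) = ((-462 - 8) + 1857)/(-11413/3) = (-470 + 1857)*(-3/11413) = 1387*(-3/11413) = -4161/11413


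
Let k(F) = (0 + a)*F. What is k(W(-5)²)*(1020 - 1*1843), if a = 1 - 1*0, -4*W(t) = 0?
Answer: 0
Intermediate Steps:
W(t) = 0 (W(t) = -¼*0 = 0)
a = 1 (a = 1 + 0 = 1)
k(F) = F (k(F) = (0 + 1)*F = 1*F = F)
k(W(-5)²)*(1020 - 1*1843) = 0²*(1020 - 1*1843) = 0*(1020 - 1843) = 0*(-823) = 0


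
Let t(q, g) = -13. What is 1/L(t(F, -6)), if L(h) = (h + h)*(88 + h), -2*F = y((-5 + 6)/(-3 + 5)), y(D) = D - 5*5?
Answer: -1/1950 ≈ -0.00051282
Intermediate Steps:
y(D) = -25 + D (y(D) = D - 25 = -25 + D)
F = 49/4 (F = -(-25 + (-5 + 6)/(-3 + 5))/2 = -(-25 + 1/2)/2 = -(-25 + 1*(½))/2 = -(-25 + ½)/2 = -½*(-49/2) = 49/4 ≈ 12.250)
L(h) = 2*h*(88 + h) (L(h) = (2*h)*(88 + h) = 2*h*(88 + h))
1/L(t(F, -6)) = 1/(2*(-13)*(88 - 13)) = 1/(2*(-13)*75) = 1/(-1950) = -1/1950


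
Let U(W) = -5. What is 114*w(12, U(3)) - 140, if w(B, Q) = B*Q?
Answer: -6980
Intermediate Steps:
114*w(12, U(3)) - 140 = 114*(12*(-5)) - 140 = 114*(-60) - 140 = -6840 - 140 = -6980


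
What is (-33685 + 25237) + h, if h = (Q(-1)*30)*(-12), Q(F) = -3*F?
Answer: -9528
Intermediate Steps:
h = -1080 (h = (-3*(-1)*30)*(-12) = (3*30)*(-12) = 90*(-12) = -1080)
(-33685 + 25237) + h = (-33685 + 25237) - 1080 = -8448 - 1080 = -9528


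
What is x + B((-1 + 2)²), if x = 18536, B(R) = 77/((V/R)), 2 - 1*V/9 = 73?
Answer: 11844427/639 ≈ 18536.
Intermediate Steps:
V = -639 (V = 18 - 9*73 = 18 - 657 = -639)
B(R) = -77*R/639 (B(R) = 77/((-639/R)) = 77*(-R/639) = -77*R/639)
x + B((-1 + 2)²) = 18536 - 77*(-1 + 2)²/639 = 18536 - 77/639*1² = 18536 - 77/639*1 = 18536 - 77/639 = 11844427/639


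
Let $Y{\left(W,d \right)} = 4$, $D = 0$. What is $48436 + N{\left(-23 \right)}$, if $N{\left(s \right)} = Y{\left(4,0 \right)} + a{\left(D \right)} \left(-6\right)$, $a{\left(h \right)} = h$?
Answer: $48440$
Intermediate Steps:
$N{\left(s \right)} = 4$ ($N{\left(s \right)} = 4 + 0 \left(-6\right) = 4 + 0 = 4$)
$48436 + N{\left(-23 \right)} = 48436 + 4 = 48440$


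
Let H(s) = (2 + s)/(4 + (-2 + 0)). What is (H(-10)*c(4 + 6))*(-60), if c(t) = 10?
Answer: 2400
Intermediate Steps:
H(s) = 1 + s/2 (H(s) = (2 + s)/(4 - 2) = (2 + s)/2 = (2 + s)*(½) = 1 + s/2)
(H(-10)*c(4 + 6))*(-60) = ((1 + (½)*(-10))*10)*(-60) = ((1 - 5)*10)*(-60) = -4*10*(-60) = -40*(-60) = 2400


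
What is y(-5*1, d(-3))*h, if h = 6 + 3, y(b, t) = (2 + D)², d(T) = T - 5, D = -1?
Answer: 9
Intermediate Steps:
d(T) = -5 + T
y(b, t) = 1 (y(b, t) = (2 - 1)² = 1² = 1)
h = 9
y(-5*1, d(-3))*h = 1*9 = 9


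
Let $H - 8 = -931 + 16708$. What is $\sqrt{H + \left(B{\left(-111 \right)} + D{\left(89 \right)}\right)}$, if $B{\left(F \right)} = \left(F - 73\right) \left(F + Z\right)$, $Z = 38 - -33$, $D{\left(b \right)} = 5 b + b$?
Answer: $3 \sqrt{2631} \approx 153.88$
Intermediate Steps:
$D{\left(b \right)} = 6 b$
$Z = 71$ ($Z = 38 + 33 = 71$)
$B{\left(F \right)} = \left(-73 + F\right) \left(71 + F\right)$ ($B{\left(F \right)} = \left(F - 73\right) \left(F + 71\right) = \left(-73 + F\right) \left(71 + F\right)$)
$H = 15785$ ($H = 8 + \left(-931 + 16708\right) = 8 + 15777 = 15785$)
$\sqrt{H + \left(B{\left(-111 \right)} + D{\left(89 \right)}\right)} = \sqrt{15785 + \left(\left(-5183 + \left(-111\right)^{2} - -222\right) + 6 \cdot 89\right)} = \sqrt{15785 + \left(\left(-5183 + 12321 + 222\right) + 534\right)} = \sqrt{15785 + \left(7360 + 534\right)} = \sqrt{15785 + 7894} = \sqrt{23679} = 3 \sqrt{2631}$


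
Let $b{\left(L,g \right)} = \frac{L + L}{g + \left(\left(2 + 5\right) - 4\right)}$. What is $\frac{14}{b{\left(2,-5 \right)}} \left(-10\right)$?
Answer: $70$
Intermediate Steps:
$b{\left(L,g \right)} = \frac{2 L}{3 + g}$ ($b{\left(L,g \right)} = \frac{2 L}{g + \left(7 - 4\right)} = \frac{2 L}{g + 3} = \frac{2 L}{3 + g}$)
$\frac{14}{b{\left(2,-5 \right)}} \left(-10\right) = \frac{14}{2 \cdot 2 \frac{1}{3 - 5}} \left(-10\right) = \frac{14}{2 \cdot 2 \frac{1}{-2}} \left(-10\right) = \frac{14}{2 \cdot 2 \left(- \frac{1}{2}\right)} \left(-10\right) = \frac{14}{-2} \left(-10\right) = 14 \left(- \frac{1}{2}\right) \left(-10\right) = \left(-7\right) \left(-10\right) = 70$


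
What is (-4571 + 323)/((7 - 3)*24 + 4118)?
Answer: -2124/2107 ≈ -1.0081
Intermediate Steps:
(-4571 + 323)/((7 - 3)*24 + 4118) = -4248/(4*24 + 4118) = -4248/(96 + 4118) = -4248/4214 = -4248*1/4214 = -2124/2107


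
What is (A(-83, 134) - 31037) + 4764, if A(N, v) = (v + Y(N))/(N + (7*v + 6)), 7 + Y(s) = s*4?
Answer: -551738/21 ≈ -26273.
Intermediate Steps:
Y(s) = -7 + 4*s (Y(s) = -7 + s*4 = -7 + 4*s)
A(N, v) = (-7 + v + 4*N)/(6 + N + 7*v) (A(N, v) = (v + (-7 + 4*N))/(N + (7*v + 6)) = (-7 + v + 4*N)/(N + (6 + 7*v)) = (-7 + v + 4*N)/(6 + N + 7*v))
(A(-83, 134) - 31037) + 4764 = ((-7 + 134 + 4*(-83))/(6 - 83 + 7*134) - 31037) + 4764 = ((-7 + 134 - 332)/(6 - 83 + 938) - 31037) + 4764 = (-205/861 - 31037) + 4764 = ((1/861)*(-205) - 31037) + 4764 = (-5/21 - 31037) + 4764 = -651782/21 + 4764 = -551738/21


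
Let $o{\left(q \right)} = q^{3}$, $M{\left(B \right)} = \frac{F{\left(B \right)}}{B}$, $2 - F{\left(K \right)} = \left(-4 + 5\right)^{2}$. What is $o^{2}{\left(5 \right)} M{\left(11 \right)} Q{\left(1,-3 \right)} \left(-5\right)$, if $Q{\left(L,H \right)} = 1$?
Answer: $- \frac{78125}{11} \approx -7102.3$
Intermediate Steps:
$F{\left(K \right)} = 1$ ($F{\left(K \right)} = 2 - \left(-4 + 5\right)^{2} = 2 - 1^{2} = 2 - 1 = 1$)
$M{\left(B \right)} = \frac{1}{B}$ ($M{\left(B \right)} = 1 \frac{1}{B} = \frac{1}{B}$)
$o^{2}{\left(5 \right)} M{\left(11 \right)} Q{\left(1,-3 \right)} \left(-5\right) = \frac{\left(5^{3}\right)^{2}}{11} \cdot 1 \left(-5\right) = 125^{2} \cdot \frac{1}{11} \left(-5\right) = 15625 \cdot \frac{1}{11} \left(-5\right) = \frac{15625}{11} \left(-5\right) = - \frac{78125}{11}$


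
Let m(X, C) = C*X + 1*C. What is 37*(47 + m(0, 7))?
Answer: 1998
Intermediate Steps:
m(X, C) = C + C*X (m(X, C) = C*X + C = C + C*X)
37*(47 + m(0, 7)) = 37*(47 + 7*(1 + 0)) = 37*(47 + 7*1) = 37*(47 + 7) = 37*54 = 1998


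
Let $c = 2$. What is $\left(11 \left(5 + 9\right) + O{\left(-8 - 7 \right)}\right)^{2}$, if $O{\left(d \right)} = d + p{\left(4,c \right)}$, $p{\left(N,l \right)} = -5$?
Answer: $17956$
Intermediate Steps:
$O{\left(d \right)} = -5 + d$ ($O{\left(d \right)} = d - 5 = -5 + d$)
$\left(11 \left(5 + 9\right) + O{\left(-8 - 7 \right)}\right)^{2} = \left(11 \left(5 + 9\right) - 20\right)^{2} = \left(11 \cdot 14 - 20\right)^{2} = \left(154 - 20\right)^{2} = 134^{2} = 17956$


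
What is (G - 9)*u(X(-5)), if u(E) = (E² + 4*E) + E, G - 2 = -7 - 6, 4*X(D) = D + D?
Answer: 125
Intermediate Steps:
X(D) = D/2 (X(D) = (D + D)/4 = (2*D)/4 = D/2)
G = -11 (G = 2 + (-7 - 6) = 2 - 13 = -11)
u(E) = E² + 5*E
(G - 9)*u(X(-5)) = (-11 - 9)*(((½)*(-5))*(5 + (½)*(-5))) = -(-50)*(5 - 5/2) = -(-50)*5/2 = -20*(-25/4) = 125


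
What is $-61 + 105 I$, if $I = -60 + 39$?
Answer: $-2266$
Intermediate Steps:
$I = -21$
$-61 + 105 I = -61 + 105 \left(-21\right) = -61 - 2205 = -2266$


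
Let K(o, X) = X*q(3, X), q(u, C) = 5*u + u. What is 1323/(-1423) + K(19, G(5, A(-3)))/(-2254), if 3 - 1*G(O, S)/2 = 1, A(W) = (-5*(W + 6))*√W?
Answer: -1542249/1603721 ≈ -0.96167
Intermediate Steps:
q(u, C) = 6*u
A(W) = √W*(-30 - 5*W) (A(W) = (-5*(6 + W))*√W = (-30 - 5*W)*√W = √W*(-30 - 5*W))
G(O, S) = 4 (G(O, S) = 6 - 2*1 = 6 - 2 = 4)
K(o, X) = 18*X (K(o, X) = X*(6*3) = X*18 = 18*X)
1323/(-1423) + K(19, G(5, A(-3)))/(-2254) = 1323/(-1423) + (18*4)/(-2254) = 1323*(-1/1423) + 72*(-1/2254) = -1323/1423 - 36/1127 = -1542249/1603721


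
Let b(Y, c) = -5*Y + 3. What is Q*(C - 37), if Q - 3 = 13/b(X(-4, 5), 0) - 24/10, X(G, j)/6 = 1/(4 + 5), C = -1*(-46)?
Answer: -1728/5 ≈ -345.60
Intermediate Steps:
C = 46
X(G, j) = ⅔ (X(G, j) = 6/(4 + 5) = 6/9 = 6*(⅑) = ⅔)
b(Y, c) = 3 - 5*Y
Q = -192/5 (Q = 3 + (13/(3 - 5*⅔) - 24/10) = 3 + (13/(3 - 10/3) - 24*⅒) = 3 + (13/(-⅓) - 12/5) = 3 + (13*(-3) - 12/5) = 3 + (-39 - 12/5) = 3 - 207/5 = -192/5 ≈ -38.400)
Q*(C - 37) = -192*(46 - 37)/5 = -192/5*9 = -1728/5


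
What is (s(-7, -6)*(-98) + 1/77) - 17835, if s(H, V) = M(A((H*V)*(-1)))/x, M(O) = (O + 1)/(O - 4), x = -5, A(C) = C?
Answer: -157774117/8855 ≈ -17818.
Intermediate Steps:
M(O) = (1 + O)/(-4 + O)
s(H, V) = -(1 - H*V)/(5*(-4 - H*V)) (s(H, V) = ((1 + (H*V)*(-1))/(-4 + (H*V)*(-1)))/(-5) = ((1 - H*V)/(-4 - H*V))*(-⅕) = -(1 - H*V)/(5*(-4 - H*V)))
(s(-7, -6)*(-98) + 1/77) - 17835 = (((1 - 1*(-7)*(-6))/(5*(4 - 7*(-6))))*(-98) + 1/77) - 17835 = (((1 - 42)/(5*(4 + 42)))*(-98) + 1/77) - 17835 = (((⅕)*(-41)/46)*(-98) + 1/77) - 17835 = (((⅕)*(1/46)*(-41))*(-98) + 1/77) - 17835 = (-41/230*(-98) + 1/77) - 17835 = (2009/115 + 1/77) - 17835 = 154808/8855 - 17835 = -157774117/8855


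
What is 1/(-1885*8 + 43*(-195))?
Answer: -1/23465 ≈ -4.2617e-5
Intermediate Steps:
1/(-1885*8 + 43*(-195)) = 1/(-15080 - 8385) = 1/(-23465) = -1/23465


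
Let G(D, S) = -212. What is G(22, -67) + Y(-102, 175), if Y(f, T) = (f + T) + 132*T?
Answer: 22961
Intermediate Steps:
Y(f, T) = f + 133*T (Y(f, T) = (T + f) + 132*T = f + 133*T)
G(22, -67) + Y(-102, 175) = -212 + (-102 + 133*175) = -212 + (-102 + 23275) = -212 + 23173 = 22961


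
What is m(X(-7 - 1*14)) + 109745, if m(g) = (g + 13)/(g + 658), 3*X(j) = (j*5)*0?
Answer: 72212223/658 ≈ 1.0975e+5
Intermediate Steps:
X(j) = 0 (X(j) = ((j*5)*0)/3 = ((5*j)*0)/3 = (1/3)*0 = 0)
m(g) = (13 + g)/(658 + g)
m(X(-7 - 1*14)) + 109745 = (13 + 0)/(658 + 0) + 109745 = 13/658 + 109745 = 72212223/658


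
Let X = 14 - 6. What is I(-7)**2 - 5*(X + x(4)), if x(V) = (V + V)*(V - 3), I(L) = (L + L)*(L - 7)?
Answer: 38336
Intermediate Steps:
I(L) = 2*L*(-7 + L) (I(L) = (2*L)*(-7 + L) = 2*L*(-7 + L))
x(V) = 2*V*(-3 + V) (x(V) = (2*V)*(-3 + V) = 2*V*(-3 + V))
X = 8
I(-7)**2 - 5*(X + x(4)) = (2*(-7)*(-7 - 7))**2 - 5*(8 + 2*4*(-3 + 4)) = (2*(-7)*(-14))**2 - 5*(8 + 2*4*1) = 196**2 - 5*(8 + 8) = 38416 - 5*16 = 38416 - 80 = 38336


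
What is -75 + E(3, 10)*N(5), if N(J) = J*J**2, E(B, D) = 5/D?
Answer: -25/2 ≈ -12.500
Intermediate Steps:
N(J) = J**3
-75 + E(3, 10)*N(5) = -75 + (5/10)*5**3 = -75 + (5*(1/10))*125 = -75 + (1/2)*125 = -75 + 125/2 = -25/2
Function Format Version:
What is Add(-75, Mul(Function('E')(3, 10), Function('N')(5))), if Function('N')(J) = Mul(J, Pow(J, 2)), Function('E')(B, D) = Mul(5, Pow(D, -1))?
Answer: Rational(-25, 2) ≈ -12.500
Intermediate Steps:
Function('N')(J) = Pow(J, 3)
Add(-75, Mul(Function('E')(3, 10), Function('N')(5))) = Add(-75, Mul(Mul(5, Pow(10, -1)), Pow(5, 3))) = Add(-75, Mul(Mul(5, Rational(1, 10)), 125)) = Add(-75, Mul(Rational(1, 2), 125)) = Add(-75, Rational(125, 2)) = Rational(-25, 2)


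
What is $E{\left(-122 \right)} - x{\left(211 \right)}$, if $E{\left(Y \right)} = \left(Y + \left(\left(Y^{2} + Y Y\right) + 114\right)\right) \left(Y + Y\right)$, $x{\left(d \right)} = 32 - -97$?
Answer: $-7261569$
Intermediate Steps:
$x{\left(d \right)} = 129$ ($x{\left(d \right)} = 32 + 97 = 129$)
$E{\left(Y \right)} = 2 Y \left(114 + Y + 2 Y^{2}\right)$ ($E{\left(Y \right)} = \left(Y + \left(\left(Y^{2} + Y^{2}\right) + 114\right)\right) 2 Y = \left(Y + \left(2 Y^{2} + 114\right)\right) 2 Y = \left(Y + \left(114 + 2 Y^{2}\right)\right) 2 Y = \left(114 + Y + 2 Y^{2}\right) 2 Y = 2 Y \left(114 + Y + 2 Y^{2}\right)$)
$E{\left(-122 \right)} - x{\left(211 \right)} = 2 \left(-122\right) \left(114 - 122 + 2 \left(-122\right)^{2}\right) - 129 = 2 \left(-122\right) \left(114 - 122 + 2 \cdot 14884\right) - 129 = 2 \left(-122\right) \left(114 - 122 + 29768\right) - 129 = 2 \left(-122\right) 29760 - 129 = -7261440 - 129 = -7261569$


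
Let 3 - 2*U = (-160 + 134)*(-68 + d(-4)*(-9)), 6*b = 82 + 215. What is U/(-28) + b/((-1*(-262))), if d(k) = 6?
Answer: 416525/7336 ≈ 56.778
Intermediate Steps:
b = 99/2 (b = (82 + 215)/6 = (1/6)*297 = 99/2 ≈ 49.500)
U = -3169/2 (U = 3/2 - (-160 + 134)*(-68 + 6*(-9))/2 = 3/2 - (-13)*(-68 - 54) = 3/2 - (-13)*(-122) = 3/2 - 1/2*3172 = 3/2 - 1586 = -3169/2 ≈ -1584.5)
U/(-28) + b/((-1*(-262))) = -3169/2/(-28) + 99/(2*((-1*(-262)))) = -3169/2*(-1/28) + (99/2)/262 = 3169/56 + (99/2)*(1/262) = 3169/56 + 99/524 = 416525/7336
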